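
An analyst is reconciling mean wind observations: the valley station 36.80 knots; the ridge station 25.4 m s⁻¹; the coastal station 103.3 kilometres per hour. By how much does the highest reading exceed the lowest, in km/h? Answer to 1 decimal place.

the valley station: 36.80 kt = 68.154 km/h.
the ridge station: 25.4 m/s = 91.440 km/h.
Spread: 103.300 − 68.154 = 35.1 km/h.

35.1 km/h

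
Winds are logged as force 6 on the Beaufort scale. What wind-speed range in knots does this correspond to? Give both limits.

Beaufort 6 (strong breeze) spans 22–27 knots.

22 to 27 kt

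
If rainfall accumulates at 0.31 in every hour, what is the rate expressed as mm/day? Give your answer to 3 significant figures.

189 mm/day

0.31 in/hour × 25.4 mm/in × 24 hour/day = 189 mm/day.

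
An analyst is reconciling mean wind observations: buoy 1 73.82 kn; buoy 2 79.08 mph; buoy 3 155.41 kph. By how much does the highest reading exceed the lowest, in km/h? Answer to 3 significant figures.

buoy 1: 73.82 kt = 136.715 km/h.
buoy 2: 79.08 mph = 127.267 km/h.
Spread: 155.410 − 127.267 = 28.1 km/h.

28.1 km/h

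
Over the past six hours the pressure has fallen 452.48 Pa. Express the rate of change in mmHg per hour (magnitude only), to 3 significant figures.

0.566 mmHg per hour

452.48 Pa / 6 h × 0.00750062 mmHg/Pa = 0.566 mmHg/h.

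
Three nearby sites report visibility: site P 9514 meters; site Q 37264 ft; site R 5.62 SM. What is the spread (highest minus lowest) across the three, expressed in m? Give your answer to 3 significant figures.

site Q: 37264 ft = 11358.07 m.
site R: 5.62 SM = 9044.51 m.
Spread: 11358.07 − 9044.51 = 2310 m.

2310 m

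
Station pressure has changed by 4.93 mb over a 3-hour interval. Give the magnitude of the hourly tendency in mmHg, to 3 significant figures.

1.23 mmHg per hour

4.93 mb / 3 h × 0.750062 mmHg/mb = 1.23 mmHg/h.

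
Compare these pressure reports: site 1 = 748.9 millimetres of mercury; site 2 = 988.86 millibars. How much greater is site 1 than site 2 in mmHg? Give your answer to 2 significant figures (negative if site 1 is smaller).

site 2: 988.86 mb = 741.706 mmHg.
Difference: 748.900 − 741.706 = 7.2 mmHg.

7.2 mmHg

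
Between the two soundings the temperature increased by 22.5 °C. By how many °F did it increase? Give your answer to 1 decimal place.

For a temperature change the 32° offset cancels: Δ°F = 22.5 × 1.8 = 40.5 °F.

40.5 °F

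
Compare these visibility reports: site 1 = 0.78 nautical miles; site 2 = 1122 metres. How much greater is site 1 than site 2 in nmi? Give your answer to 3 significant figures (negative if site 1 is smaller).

site 2: 1122 m = 0.60583 nmi.
Difference: 0.78000 − 0.60583 = 0.174 nmi.

0.174 nmi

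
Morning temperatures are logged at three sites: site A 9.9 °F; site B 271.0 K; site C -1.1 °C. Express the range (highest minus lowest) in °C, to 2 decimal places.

11.18 °C

site A: 9.9 °F = -12.278 °C.
site B: 271.0 K = -2.150 °C.
Spread: (-1.100) − (-12.278) = 11.178 °C.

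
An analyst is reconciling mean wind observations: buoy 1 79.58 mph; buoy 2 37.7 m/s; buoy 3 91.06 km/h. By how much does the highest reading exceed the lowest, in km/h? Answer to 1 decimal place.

44.7 km/h

buoy 1: 79.58 mph = 128.072 km/h.
buoy 2: 37.7 m/s = 135.720 km/h.
Spread: 135.720 − 91.060 = 44.7 km/h.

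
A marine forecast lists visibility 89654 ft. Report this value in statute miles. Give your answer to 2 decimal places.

1 ft = 0.000189394 SM, so 89654 × 0.000189394 = 16.98 SM.

16.98 SM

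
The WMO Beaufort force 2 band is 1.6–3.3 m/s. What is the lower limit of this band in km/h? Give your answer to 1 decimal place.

5.8 km/h

1.6–3.3 m/s × 3.6 = 5.8–11.9 km/h.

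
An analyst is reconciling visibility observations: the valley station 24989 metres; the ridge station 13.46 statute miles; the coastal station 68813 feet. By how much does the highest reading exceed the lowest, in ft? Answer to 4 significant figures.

the valley station: 24989 m = 81984.91 ft.
the ridge station: 13.46 SM = 71068.80 ft.
Spread: 81984.91 − 68813.00 = 13170 ft.

13170 ft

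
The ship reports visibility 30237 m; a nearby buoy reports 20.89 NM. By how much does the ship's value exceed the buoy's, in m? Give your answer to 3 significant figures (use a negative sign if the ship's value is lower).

-8450 m

the buoy: 20.89 nmi = 38688.28 m.
Difference: 30237.00 − 38688.28 = -8450 m.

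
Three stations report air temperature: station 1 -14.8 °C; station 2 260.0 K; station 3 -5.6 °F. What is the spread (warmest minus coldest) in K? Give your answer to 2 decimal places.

station 2: 260.0 K = -13.150 °C.
station 3: -5.6 °F = -20.889 °C.
Spread: (-13.150) − (-20.889) = 7.739 °C.

7.74 K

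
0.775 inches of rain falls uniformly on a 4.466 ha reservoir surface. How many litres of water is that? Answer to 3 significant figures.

Depth: 0.775 in × 25.4 = 19.685 mm.
Area: 4.466 ha = 44660 m².
1 mm over 1 m² is 1 L, so volume = 19.685 × 44660 = 879132.1 L ≈ 879000 L.

879000 litres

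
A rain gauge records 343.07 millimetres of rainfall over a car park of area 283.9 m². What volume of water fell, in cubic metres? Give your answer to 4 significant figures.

1 mm over 1 m² is 1 L, so volume = 343.07 × 283.9 = 97397.573 L = 97.40 m³.

97.40 cubic metres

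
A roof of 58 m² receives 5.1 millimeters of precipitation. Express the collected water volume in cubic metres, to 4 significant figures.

0.2958 cubic metres

1 mm over 1 m² is 1 L, so volume = 5.1 × 58 = 295.8 L = 0.2958 m³.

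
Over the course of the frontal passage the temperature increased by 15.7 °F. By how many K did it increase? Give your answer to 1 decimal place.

For a temperature change the 32° offset cancels: ΔK = 15.7 × 0.5556 = 8.7 K.

8.7 K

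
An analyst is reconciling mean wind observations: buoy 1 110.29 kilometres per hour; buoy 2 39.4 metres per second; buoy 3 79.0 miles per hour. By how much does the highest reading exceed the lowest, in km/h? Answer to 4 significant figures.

buoy 2: 39.4 m/s = 141.8400 km/h.
buoy 3: 79.0 mph = 127.1382 km/h.
Spread: 141.8400 − 110.2900 = 31.55 km/h.

31.55 km/h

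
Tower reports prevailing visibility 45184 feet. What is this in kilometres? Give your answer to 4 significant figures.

13.77 km

1 ft = 0.0003048 km, so 45184 × 0.0003048 = 13.77 km.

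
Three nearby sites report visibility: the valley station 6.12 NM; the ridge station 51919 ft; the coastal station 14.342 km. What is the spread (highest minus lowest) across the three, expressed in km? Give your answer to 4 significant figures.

the valley station: 6.12 nmi = 11.33424 km.
the ridge station: 51919 ft = 15.82491 km.
Spread: 15.82491 − 11.33424 = 4.491 km.

4.491 km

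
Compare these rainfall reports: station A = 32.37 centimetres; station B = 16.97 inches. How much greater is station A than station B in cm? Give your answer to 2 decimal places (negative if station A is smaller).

station B: 16.97 in = 43.1038 cm.
Difference: 32.3700 − 43.1038 = -10.73 cm.

-10.73 cm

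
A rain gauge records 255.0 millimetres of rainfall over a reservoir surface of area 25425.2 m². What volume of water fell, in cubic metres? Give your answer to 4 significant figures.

1 mm over 1 m² is 1 L, so volume = 255 × 25425.2 = 6483426 L = 6483 m³.

6483 cubic metres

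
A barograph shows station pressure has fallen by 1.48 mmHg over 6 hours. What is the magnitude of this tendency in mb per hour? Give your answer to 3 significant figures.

0.329 mb per hour

1.48 mmHg / 6 h × 1.33322 mb/mmHg = 0.329 mb/h.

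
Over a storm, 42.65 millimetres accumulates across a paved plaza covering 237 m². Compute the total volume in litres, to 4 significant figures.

1 mm over 1 m² is 1 L, so volume = 42.65 × 237 = 10108.05 L ≈ 10110 L.

10110 litres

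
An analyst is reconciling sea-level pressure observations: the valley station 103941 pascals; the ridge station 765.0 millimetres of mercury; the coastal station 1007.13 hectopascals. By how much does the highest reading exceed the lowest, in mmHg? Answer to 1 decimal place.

24.2 mmHg

the valley station: 103941 Pa = 779.622 mmHg.
the coastal station: 1007.13 hPa = 755.410 mmHg.
Spread: 779.622 − 755.410 = 24.2 mmHg.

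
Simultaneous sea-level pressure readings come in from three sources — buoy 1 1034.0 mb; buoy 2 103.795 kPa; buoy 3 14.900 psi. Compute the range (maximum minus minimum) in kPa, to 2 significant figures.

1.1 kPa

buoy 1: 1034.0 mb = 103.400 kPa.
buoy 3: 14.900 psi = 102.732 kPa.
Spread: 103.795 − 102.732 = 1.1 kPa.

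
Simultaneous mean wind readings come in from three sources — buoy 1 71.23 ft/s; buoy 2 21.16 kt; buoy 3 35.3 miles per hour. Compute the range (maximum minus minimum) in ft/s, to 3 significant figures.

35.5 ft/s

buoy 2: 21.16 kt = 35.714 ft/s.
buoy 3: 35.3 mph = 51.773 ft/s.
Spread: 71.230 − 35.714 = 35.5 ft/s.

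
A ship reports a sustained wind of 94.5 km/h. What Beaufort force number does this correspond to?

94.5 km/h = 26.2 m/s, which is Beaufort 10 (storm, 24.5–28.4 m/s).

Beaufort force 10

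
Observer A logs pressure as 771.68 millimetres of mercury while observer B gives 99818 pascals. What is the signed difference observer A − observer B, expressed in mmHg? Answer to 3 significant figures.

observer B: 99818 Pa = 748.696 mmHg.
Difference: 771.680 − 748.696 = 23.0 mmHg.

23.0 mmHg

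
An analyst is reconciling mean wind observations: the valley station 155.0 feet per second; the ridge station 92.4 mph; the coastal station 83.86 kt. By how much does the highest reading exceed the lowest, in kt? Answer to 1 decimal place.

11.5 kt

the valley station: 155.0 ft/s = 91.835 kt.
the ridge station: 92.4 mph = 80.293 kt.
Spread: 91.835 − 80.293 = 11.5 kt.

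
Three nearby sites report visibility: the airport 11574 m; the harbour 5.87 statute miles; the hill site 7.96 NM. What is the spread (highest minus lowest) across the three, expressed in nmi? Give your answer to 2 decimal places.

the airport: 11574 m = 6.2495 nmi.
the harbour: 5.87 SM = 5.1009 nmi.
Spread: 7.9600 − 5.1009 = 2.86 nmi.

2.86 nmi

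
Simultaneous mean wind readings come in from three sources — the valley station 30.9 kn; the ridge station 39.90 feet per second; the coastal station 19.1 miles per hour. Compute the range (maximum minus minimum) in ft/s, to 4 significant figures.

the valley station: 30.9 kt = 52.1533 ft/s.
the coastal station: 19.1 mph = 28.0133 ft/s.
Spread: 52.1533 − 28.0133 = 24.14 ft/s.

24.14 ft/s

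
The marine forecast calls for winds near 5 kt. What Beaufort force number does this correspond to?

5 kt lies in the Beaufort 2 band (light breeze, 4–6 kt).

Beaufort force 2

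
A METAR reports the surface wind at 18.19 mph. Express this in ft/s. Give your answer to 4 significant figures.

26.68 ft/s

1 mph = 1.46667 ft/s, so 18.19 × 1.46667 = 26.68 ft/s.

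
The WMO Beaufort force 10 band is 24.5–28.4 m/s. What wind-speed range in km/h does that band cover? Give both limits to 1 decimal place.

88.2 to 102.2 km/h

24.5–28.4 m/s × 3.6 = 88.2–102.2 km/h.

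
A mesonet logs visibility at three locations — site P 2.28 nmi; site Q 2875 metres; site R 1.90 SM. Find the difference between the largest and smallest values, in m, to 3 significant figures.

site P: 2.28 nmi = 4222.56 m.
site R: 1.90 SM = 3057.75 m.
Spread: 4222.56 − 2875.00 = 1350 m.

1350 m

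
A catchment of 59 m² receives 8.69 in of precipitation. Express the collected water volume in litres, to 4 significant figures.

13020 litres

Depth: 8.69 in × 25.4 = 220.726 mm.
1 mm over 1 m² is 1 L, so volume = 220.726 × 59 = 13022.834 L ≈ 13020 L.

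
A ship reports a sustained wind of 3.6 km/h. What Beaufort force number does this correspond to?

Beaufort force 1

3.6 km/h = 1.0 m/s, which is Beaufort 1 (light air, 0.3–1.5 m/s).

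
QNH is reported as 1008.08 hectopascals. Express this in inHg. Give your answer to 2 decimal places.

29.77 inHg

1 hPa = 0.02953 inHg, so 1008.08 × 0.02953 = 29.77 inHg.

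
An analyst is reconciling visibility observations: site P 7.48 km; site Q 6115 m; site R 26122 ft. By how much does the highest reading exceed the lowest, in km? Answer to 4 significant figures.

1.847 km

site Q: 6115 m = 6.11500 km.
site R: 26122 ft = 7.96199 km.
Spread: 7.96199 − 6.11500 = 1.847 km.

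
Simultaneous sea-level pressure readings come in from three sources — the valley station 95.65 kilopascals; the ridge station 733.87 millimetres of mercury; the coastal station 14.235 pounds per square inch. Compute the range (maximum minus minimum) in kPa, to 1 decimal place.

the ridge station: 733.87 mmHg = 97.841 kPa.
the coastal station: 14.235 psi = 98.147 kPa.
Spread: 98.147 − 95.650 = 2.5 kPa.

2.5 kPa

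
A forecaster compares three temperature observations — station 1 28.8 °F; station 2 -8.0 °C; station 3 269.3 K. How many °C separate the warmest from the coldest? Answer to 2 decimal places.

6.22 °C

station 1: 28.8 °F = -1.778 °C.
station 3: 269.3 K = -3.850 °C.
Spread: (-1.778) − (-8.000) = 6.222 °C.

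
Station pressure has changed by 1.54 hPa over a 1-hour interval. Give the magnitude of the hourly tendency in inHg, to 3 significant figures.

1.54 hPa / 1 h × 0.02953 inHg/hPa = 0.0455 inHg/h.

0.0455 inHg per hour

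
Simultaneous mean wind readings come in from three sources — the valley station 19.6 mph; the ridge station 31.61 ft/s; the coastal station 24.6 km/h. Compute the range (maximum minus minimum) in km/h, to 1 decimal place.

the valley station: 19.6 mph = 31.543 km/h.
the ridge station: 31.61 ft/s = 34.685 km/h.
Spread: 34.685 − 24.600 = 10.1 km/h.

10.1 km/h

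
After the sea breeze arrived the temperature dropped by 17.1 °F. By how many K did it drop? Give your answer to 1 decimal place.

A change of 1 °C equals a change of 1.8 °F: ΔK = 17.1 × 0.5556 = 9.5 K.

9.5 K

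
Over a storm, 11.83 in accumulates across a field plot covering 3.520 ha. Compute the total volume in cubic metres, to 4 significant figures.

Depth: 11.83 in × 25.4 = 300.482 mm.
Area: 3.520 ha = 35200 m².
1 mm over 1 m² is 1 L, so volume = 300.482 × 35200 = 10576966 L = 10580 m³.

10580 cubic metres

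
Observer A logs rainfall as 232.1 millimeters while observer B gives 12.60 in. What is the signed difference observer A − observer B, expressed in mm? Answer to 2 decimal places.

observer B: 12.60 in = 320.0400 mm.
Difference: 232.1000 − 320.0400 = -87.94 mm.

-87.94 mm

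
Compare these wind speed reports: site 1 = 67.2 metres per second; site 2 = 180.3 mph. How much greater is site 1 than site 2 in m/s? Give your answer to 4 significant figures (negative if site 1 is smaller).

site 2: 180.3 mph = 80.6013 m/s.
Difference: 67.2000 − 80.6013 = -13.40 m/s.

-13.40 m/s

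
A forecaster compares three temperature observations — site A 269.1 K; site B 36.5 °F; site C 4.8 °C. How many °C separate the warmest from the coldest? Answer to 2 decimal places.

site A: 269.1 K = -4.050 °C.
site B: 36.5 °F = 2.500 °C.
Spread: 4.800 − (-4.050) = 8.850 °C.

8.85 °C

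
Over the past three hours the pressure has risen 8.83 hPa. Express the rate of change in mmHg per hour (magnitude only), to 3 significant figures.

8.83 hPa / 3 h × 0.750062 mmHg/hPa = 2.21 mmHg/h.

2.21 mmHg per hour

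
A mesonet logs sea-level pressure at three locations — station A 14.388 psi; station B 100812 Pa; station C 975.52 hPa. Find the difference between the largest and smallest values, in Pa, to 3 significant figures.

3260 Pa

station A: 14.388 psi = 99201.77 Pa.
station C: 975.52 hPa = 97552.00 Pa.
Spread: 100812.00 − 97552.00 = 3260 Pa.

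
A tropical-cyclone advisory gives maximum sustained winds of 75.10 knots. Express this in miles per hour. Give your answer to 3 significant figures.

1 kt = 1.15078 mph, so 75.10 × 1.15078 = 86.4 mph.

86.4 mph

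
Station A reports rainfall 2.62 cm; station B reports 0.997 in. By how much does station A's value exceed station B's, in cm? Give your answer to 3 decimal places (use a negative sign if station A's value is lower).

0.088 cm

station B: 0.997 in = 2.53238 cm.
Difference: 2.62000 − 2.53238 = 0.088 cm.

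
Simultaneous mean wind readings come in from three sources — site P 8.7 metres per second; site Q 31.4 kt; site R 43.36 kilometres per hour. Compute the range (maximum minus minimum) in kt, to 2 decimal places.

site P: 8.7 m/s = 16.9114 kt.
site R: 43.36 km/h = 23.4125 kt.
Spread: 31.4000 − 16.9114 = 14.49 kt.

14.49 kt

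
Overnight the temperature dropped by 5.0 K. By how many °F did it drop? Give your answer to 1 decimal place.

9.0 °F

A change of 1 °C equals a change of 1.8 °F: Δ°F = 5.0 × 1.8 = 9.0 °F.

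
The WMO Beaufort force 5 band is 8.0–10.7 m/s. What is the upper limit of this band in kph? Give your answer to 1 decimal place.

38.5 km/h

8.0–10.7 m/s × 3.6 = 28.8–38.5 km/h.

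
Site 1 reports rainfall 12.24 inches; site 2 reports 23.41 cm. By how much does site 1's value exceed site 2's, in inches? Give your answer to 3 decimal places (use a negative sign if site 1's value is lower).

site 2: 23.41 cm = 9.21654 in.
Difference: 12.24000 − 9.21654 = 3.023 in.

3.023 in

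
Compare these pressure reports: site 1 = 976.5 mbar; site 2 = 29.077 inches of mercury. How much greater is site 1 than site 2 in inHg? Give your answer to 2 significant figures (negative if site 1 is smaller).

-0.24 inHg

site 1: 976.5 mb = 28.8360 inHg.
Difference: 28.8360 − 29.0770 = -0.24 inHg.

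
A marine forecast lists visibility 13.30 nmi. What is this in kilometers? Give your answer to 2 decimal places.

1 nmi = 1.852 km, so 13.30 × 1.852 = 24.63 km.

24.63 km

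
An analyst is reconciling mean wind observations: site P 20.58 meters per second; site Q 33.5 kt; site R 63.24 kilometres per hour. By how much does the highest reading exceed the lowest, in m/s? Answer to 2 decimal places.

3.35 m/s

site Q: 33.5 kt = 17.2339 m/s.
site R: 63.24 km/h = 17.5667 m/s.
Spread: 20.5800 − 17.2339 = 3.35 m/s.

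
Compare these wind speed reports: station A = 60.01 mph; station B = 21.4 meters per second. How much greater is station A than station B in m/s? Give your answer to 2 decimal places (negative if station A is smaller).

station A: 60.01 mph = 26.8269 m/s.
Difference: 26.8269 − 21.4000 = 5.43 m/s.

5.43 m/s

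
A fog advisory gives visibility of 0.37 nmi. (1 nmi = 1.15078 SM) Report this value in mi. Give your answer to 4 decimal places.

0.4258 SM

1 nmi = 1.15078 SM, so 0.37 × 1.15078 = 0.4258 SM.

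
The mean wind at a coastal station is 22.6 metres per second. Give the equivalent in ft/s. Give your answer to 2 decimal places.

74.15 ft/s

1 m/s = 3.28084 ft/s, so 22.6 × 3.28084 = 74.15 ft/s.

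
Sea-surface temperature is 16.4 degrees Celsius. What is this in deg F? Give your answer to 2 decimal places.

°F = °C × 9/5 + 32 = 16.4 × 1.8 + 32 = 61.52 °F.

61.52 °F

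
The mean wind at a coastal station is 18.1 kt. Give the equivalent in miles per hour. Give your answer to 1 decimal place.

20.8 mph

1 kt = 1.15078 mph, so 18.1 × 1.15078 = 20.8 mph.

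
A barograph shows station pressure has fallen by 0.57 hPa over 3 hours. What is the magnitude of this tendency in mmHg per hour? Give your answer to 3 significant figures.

0.143 mmHg per hour

0.57 hPa / 3 h × 0.750062 mmHg/hPa = 0.143 mmHg/h.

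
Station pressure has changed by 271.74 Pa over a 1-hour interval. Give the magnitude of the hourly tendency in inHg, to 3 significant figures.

271.74 Pa / 1 h × 0.0002953 inHg/Pa = 0.0802 inHg/h.

0.0802 inHg per hour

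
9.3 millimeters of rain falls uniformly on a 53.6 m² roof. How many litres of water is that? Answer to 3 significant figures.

498 litres

1 mm over 1 m² is 1 L, so volume = 9.3 × 53.6 = 498.48 L ≈ 498 L.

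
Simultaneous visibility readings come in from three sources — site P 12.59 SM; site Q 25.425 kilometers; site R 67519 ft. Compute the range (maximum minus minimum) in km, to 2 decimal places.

site P: 12.59 SM = 20.2616 km.
site R: 67519 ft = 20.5798 km.
Spread: 25.4250 − 20.2616 = 5.16 km.

5.16 km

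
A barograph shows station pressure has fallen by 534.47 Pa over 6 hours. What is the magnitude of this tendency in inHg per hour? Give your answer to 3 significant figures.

534.47 Pa / 6 h × 0.0002953 inHg/Pa = 0.0263 inHg/h.

0.0263 inHg per hour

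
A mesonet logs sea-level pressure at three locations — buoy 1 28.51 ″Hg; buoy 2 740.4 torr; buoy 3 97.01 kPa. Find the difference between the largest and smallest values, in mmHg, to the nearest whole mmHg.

16 mmHg

buoy 1: 28.51 inHg = 724.15 mmHg.
buoy 3: 97.01 kPa = 727.63 mmHg.
Spread: 740.40 − 724.15 = 16 mmHg.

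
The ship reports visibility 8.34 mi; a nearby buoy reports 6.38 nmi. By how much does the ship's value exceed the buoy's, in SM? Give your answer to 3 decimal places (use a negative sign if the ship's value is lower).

the buoy: 6.38 nmi = 7.34197 SM.
Difference: 8.34000 − 7.34197 = 0.998 SM.

0.998 SM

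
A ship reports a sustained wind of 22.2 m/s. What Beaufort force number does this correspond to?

22.2 m/s lies in the Beaufort 9 band (strong gale, 20.8–24.4 m/s).

Beaufort force 9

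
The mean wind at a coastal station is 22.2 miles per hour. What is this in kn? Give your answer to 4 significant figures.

19.29 kt

1 mph = 0.868976 kt, so 22.2 × 0.868976 = 19.29 kt.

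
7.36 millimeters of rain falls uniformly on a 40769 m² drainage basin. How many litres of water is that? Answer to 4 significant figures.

300100 litres

1 mm over 1 m² is 1 L, so volume = 7.36 × 40769 = 300059.84 L ≈ 300100 L.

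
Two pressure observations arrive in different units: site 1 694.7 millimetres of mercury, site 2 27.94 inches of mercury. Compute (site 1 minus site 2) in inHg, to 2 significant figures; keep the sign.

site 1: 694.7 mmHg = 27.3504 inHg.
Difference: 27.3504 − 27.9400 = -0.59 inHg.

-0.59 inHg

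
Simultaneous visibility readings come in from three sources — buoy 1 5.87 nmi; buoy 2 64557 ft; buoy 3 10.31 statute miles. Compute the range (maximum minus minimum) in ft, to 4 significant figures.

buoy 1: 5.87 nmi = 35666.80 ft.
buoy 3: 10.31 SM = 54436.80 ft.
Spread: 64557.00 − 35666.80 = 28890 ft.

28890 ft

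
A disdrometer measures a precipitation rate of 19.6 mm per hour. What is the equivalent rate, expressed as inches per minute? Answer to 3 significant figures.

19.6 mm/hour × 0.0393701 in/mm × 0.0166667 hour/minute = 0.0129 in/minute.

0.0129 in/minute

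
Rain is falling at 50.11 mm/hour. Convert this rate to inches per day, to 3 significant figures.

50.11 mm/hour × 0.0393701 in/mm × 24 hour/day = 47.3 in/day.

47.3 in/day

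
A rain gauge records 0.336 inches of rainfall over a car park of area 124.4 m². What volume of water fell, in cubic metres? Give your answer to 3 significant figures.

1.06 cubic metres

Depth: 0.336 in × 25.4 = 8.5344 mm.
1 mm over 1 m² is 1 L, so volume = 8.5344 × 124.4 = 1061.6794 L = 1.06 m³.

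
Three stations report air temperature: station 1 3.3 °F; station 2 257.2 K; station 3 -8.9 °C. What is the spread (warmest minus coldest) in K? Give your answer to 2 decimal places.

7.05 K

station 1: 3.3 °F = -15.944 °C.
station 2: 257.2 K = -15.950 °C.
Spread: (-8.900) − (-15.950) = 7.050 °C.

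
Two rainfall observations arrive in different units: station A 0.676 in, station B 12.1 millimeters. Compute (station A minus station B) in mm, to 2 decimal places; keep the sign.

station A: 0.676 in = 17.1704 mm.
Difference: 17.1704 − 12.1000 = 5.07 mm.

5.07 mm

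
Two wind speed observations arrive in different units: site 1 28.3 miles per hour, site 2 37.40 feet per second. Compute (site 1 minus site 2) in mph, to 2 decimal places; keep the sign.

site 2: 37.40 ft/s = 25.5000 mph.
Difference: 28.3000 − 25.5000 = 2.80 mph.

2.80 mph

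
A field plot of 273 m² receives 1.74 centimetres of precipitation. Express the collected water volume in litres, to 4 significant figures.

4750 litres

Depth: 1.74 cm × 10 = 17.4 mm.
1 mm over 1 m² is 1 L, so volume = 17.4 × 273 = 4750.2 L ≈ 4750 L.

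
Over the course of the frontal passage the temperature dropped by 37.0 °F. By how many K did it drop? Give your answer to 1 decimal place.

20.6 K

For a temperature change the 32° offset cancels: ΔK = 37.0 × 0.5556 = 20.6 K.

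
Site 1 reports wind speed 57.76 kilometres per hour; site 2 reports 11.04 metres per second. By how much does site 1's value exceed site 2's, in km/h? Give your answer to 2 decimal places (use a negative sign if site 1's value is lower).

site 2: 11.04 m/s = 39.7440 km/h.
Difference: 57.7600 − 39.7440 = 18.02 km/h.

18.02 km/h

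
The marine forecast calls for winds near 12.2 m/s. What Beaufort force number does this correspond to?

Beaufort force 6

12.2 m/s lies in the Beaufort 6 band (strong breeze, 10.8–13.8 m/s).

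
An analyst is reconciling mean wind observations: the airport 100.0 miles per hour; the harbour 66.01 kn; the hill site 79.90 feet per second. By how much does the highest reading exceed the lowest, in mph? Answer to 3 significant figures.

the harbour: 66.01 kt = 75.963 mph.
the hill site: 79.90 ft/s = 54.477 mph.
Spread: 100.000 − 54.477 = 45.5 mph.

45.5 mph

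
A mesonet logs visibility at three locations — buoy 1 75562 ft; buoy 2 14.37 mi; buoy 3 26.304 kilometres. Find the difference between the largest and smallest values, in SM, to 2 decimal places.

2.03 SM

buoy 1: 75562 ft = 14.3110 SM.
buoy 3: 26.304 km = 16.3445 SM.
Spread: 16.3445 − 14.3110 = 2.03 SM.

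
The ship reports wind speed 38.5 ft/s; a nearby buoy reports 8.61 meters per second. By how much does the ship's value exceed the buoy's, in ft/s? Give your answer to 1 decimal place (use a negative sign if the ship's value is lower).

10.3 ft/s

the buoy: 8.61 m/s = 28.248 ft/s.
Difference: 38.500 − 28.248 = 10.3 ft/s.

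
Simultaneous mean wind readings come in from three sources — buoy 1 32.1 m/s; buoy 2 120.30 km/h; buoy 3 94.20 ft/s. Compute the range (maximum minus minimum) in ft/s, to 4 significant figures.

15.43 ft/s

buoy 1: 32.1 m/s = 105.3150 ft/s.
buoy 2: 120.30 km/h = 109.6347 ft/s.
Spread: 109.6347 − 94.2000 = 15.43 ft/s.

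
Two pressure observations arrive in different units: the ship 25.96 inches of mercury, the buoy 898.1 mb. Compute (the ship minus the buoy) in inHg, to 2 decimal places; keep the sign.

the buoy: 898.1 mb = 26.5209 inHg.
Difference: 25.9600 − 26.5209 = -0.56 inHg.

-0.56 inHg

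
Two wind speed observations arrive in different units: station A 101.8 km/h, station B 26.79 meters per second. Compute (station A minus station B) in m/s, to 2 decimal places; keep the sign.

station A: 101.8 km/h = 28.2778 m/s.
Difference: 28.2778 − 26.7900 = 1.49 m/s.

1.49 m/s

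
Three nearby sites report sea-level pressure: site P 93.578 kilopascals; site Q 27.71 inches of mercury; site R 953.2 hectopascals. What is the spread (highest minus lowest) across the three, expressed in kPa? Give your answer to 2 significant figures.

1.7 kPa

site Q: 27.71 inHg = 93.837 kPa.
site R: 953.2 hPa = 95.320 kPa.
Spread: 95.320 − 93.578 = 1.7 kPa.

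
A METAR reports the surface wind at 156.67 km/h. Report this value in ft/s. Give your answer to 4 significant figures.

1 km/h = 0.911344 ft/s, so 156.67 × 0.911344 = 142.8 ft/s.

142.8 ft/s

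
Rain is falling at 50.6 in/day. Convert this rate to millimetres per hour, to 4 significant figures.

50.6 in/day × 25.4 mm/in × 0.0416667 day/hour = 53.55 mm/hour.

53.55 mm/hour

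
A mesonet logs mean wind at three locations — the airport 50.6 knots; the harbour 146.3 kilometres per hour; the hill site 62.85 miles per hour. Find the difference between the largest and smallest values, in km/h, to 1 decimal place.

52.6 km/h

the airport: 50.6 kt = 93.711 km/h.
the hill site: 62.85 mph = 101.147 km/h.
Spread: 146.300 − 93.711 = 52.6 km/h.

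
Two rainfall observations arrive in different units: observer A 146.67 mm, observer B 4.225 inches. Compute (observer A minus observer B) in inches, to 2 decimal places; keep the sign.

observer A: 146.67 mm = 5.7744 in.
Difference: 5.7744 − 4.2250 = 1.55 in.

1.55 in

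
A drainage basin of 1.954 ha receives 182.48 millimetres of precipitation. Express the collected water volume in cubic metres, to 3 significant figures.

3570 cubic metres

Area: 1.954 ha = 19540 m².
1 mm over 1 m² is 1 L, so volume = 182.48 × 19540 = 3565659.2 L = 3570 m³.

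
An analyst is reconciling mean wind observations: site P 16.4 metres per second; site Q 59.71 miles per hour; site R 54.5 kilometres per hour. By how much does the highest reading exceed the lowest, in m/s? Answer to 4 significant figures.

site Q: 59.71 mph = 26.6928 m/s.
site R: 54.5 km/h = 15.1389 m/s.
Spread: 26.6928 − 15.1389 = 11.55 m/s.

11.55 m/s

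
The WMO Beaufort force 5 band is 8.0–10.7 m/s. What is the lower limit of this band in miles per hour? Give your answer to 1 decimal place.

8.0–10.7 m/s × 2.237 = 17.9–23.9 mph.

17.9 mph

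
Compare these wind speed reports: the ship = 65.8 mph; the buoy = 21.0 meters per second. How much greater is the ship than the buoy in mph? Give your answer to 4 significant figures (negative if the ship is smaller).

the buoy: 21.0 m/s = 46.9757 mph.
Difference: 65.8000 − 46.9757 = 18.82 mph.

18.82 mph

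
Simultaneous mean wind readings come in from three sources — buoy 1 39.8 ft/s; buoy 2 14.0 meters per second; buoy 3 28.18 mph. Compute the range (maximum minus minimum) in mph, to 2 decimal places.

buoy 1: 39.8 ft/s = 27.1364 mph.
buoy 2: 14.0 m/s = 31.3171 mph.
Spread: 31.3171 − 27.1364 = 4.18 mph.

4.18 mph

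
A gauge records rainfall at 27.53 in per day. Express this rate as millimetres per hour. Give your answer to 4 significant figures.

29.14 mm/hour

27.53 in/day × 25.4 mm/in × 0.0416667 day/hour = 29.14 mm/hour.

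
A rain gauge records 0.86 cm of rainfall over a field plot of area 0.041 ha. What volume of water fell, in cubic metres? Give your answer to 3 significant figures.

Depth: 0.86 cm × 10 = 8.6 mm.
Area: 0.041 ha = 410 m².
1 mm over 1 m² is 1 L, so volume = 8.6 × 410 = 3526 L = 3.53 m³.

3.53 cubic metres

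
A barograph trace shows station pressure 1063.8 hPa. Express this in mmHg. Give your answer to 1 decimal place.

797.9 mmHg

1 hPa = 0.750062 mmHg, so 1063.8 × 0.750062 = 797.9 mmHg.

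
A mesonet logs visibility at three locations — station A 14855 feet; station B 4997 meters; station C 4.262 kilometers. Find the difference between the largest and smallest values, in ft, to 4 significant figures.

2411 ft

station B: 4997 m = 16394.36 ft.
station C: 4.262 km = 13982.94 ft.
Spread: 16394.36 − 13982.94 = 2411 ft.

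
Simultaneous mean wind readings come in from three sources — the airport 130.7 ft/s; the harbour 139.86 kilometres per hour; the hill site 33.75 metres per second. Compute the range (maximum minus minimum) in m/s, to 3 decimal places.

the airport: 130.7 ft/s = 39.83736 m/s.
the harbour: 139.86 km/h = 38.85000 m/s.
Spread: 39.83736 − 33.75000 = 6.087 m/s.

6.087 m/s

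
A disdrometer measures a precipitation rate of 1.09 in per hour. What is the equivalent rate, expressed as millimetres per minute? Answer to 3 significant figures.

0.461 mm/minute

1.09 in/hour × 25.4 mm/in × 0.0166667 hour/minute = 0.461 mm/minute.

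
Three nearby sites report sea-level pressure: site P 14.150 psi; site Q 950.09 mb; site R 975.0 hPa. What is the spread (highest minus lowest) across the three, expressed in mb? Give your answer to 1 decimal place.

site P: 14.150 psi = 975.608 mb.
site R: 975.0 hPa = 975.000 mb.
Spread: 975.608 − 950.090 = 25.5 mb.

25.5 mb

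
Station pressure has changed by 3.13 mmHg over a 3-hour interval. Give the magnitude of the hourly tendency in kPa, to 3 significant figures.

0.139 kPa per hour

3.13 mmHg / 3 h × 0.133322 kPa/mmHg = 0.139 kPa/h.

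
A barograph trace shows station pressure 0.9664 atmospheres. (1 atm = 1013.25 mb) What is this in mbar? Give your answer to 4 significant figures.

1 atm = 1013.25 mb, so 0.9664 × 1013.25 = 979.2 mb.

979.2 mb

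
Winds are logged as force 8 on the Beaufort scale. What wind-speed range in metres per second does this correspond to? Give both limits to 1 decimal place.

17.2 to 20.7 m/s

Beaufort 8 (gale) spans 17.2–20.7 m/s.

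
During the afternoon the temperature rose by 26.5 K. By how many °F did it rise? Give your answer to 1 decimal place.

For a temperature change the 32° offset cancels: Δ°F = 26.5 × 1.8 = 47.7 °F.

47.7 °F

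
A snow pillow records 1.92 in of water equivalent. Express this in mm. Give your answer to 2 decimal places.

48.77 mm

1 in = 25.4 mm, so 1.92 × 25.4 = 48.77 mm.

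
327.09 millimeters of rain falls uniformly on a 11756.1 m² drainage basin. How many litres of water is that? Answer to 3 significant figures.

1 mm over 1 m² is 1 L, so volume = 327.09 × 11756.1 = 3845302.7 L ≈ 3850000 L.

3850000 litres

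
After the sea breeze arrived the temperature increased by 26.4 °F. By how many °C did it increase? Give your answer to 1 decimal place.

A change of 1 °C equals a change of 1.8 °F: Δ°C = 26.4 × 0.5556 = 14.7 °C.

14.7 °C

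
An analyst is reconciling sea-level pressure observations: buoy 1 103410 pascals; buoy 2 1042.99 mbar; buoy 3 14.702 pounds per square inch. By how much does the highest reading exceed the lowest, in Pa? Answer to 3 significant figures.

buoy 2: 1042.99 mb = 104299.00 Pa.
buoy 3: 14.702 psi = 101366.72 Pa.
Spread: 104299.00 − 101366.72 = 2930 Pa.

2930 Pa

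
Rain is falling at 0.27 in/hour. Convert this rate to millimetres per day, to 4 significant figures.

164.6 mm/day

0.27 in/hour × 25.4 mm/in × 24 hour/day = 164.6 mm/day.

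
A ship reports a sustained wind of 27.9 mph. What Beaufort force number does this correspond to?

27.9 mph = 12.5 m/s, which is Beaufort 6 (strong breeze, 10.8–13.8 m/s).

Beaufort force 6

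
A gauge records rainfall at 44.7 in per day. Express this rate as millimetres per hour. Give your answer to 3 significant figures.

47.3 mm/hour

44.7 in/day × 25.4 mm/in × 0.0416667 day/hour = 47.3 mm/hour.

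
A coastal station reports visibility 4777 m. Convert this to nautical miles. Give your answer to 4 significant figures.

1 m = 0.000539957 nmi, so 4777 × 0.000539957 = 2.579 nmi.

2.579 nmi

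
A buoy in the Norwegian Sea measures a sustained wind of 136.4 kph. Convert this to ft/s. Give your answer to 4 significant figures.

1 km/h = 0.911344 ft/s, so 136.4 × 0.911344 = 124.3 ft/s.

124.3 ft/s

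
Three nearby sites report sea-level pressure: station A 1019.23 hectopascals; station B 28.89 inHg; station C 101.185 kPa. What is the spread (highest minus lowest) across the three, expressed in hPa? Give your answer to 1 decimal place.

station B: 28.89 inHg = 978.328 hPa.
station C: 101.185 kPa = 1011.850 hPa.
Spread: 1019.230 − 978.328 = 40.9 hPa.

40.9 hPa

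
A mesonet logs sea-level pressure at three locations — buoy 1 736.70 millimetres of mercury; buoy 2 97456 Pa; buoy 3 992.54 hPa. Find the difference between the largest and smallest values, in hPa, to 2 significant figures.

18 hPa

buoy 1: 736.70 mmHg = 982.19 hPa.
buoy 2: 97456 Pa = 974.56 hPa.
Spread: 992.54 − 974.56 = 18 hPa.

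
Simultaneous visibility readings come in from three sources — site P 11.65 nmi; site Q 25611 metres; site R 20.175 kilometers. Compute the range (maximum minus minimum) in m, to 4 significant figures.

5436 m

site P: 11.65 nmi = 21575.80 m.
site R: 20.175 km = 20175.00 m.
Spread: 25611.00 − 20175.00 = 5436 m.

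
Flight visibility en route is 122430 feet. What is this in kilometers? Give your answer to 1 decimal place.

1 ft = 0.0003048 km, so 122430 × 0.0003048 = 37.3 km.

37.3 km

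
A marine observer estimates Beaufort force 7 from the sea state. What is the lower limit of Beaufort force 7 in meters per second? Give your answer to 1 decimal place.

13.9 m/s

Beaufort 7 (near gale) spans 13.9–17.1 m/s.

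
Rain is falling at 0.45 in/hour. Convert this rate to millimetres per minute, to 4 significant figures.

0.1905 mm/minute

0.45 in/hour × 25.4 mm/in × 0.0166667 hour/minute = 0.1905 mm/minute.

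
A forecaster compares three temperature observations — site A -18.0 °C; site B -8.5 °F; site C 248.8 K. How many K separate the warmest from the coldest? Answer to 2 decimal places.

site B: -8.5 °F = -22.500 °C.
site C: 248.8 K = -24.350 °C.
Spread: (-18.000) − (-24.350) = 6.350 °C.

6.35 K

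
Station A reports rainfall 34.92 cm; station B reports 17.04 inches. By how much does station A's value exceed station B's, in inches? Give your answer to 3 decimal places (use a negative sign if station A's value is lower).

station A: 34.92 cm = 13.74803 in.
Difference: 13.74803 − 17.04000 = -3.292 in.

-3.292 in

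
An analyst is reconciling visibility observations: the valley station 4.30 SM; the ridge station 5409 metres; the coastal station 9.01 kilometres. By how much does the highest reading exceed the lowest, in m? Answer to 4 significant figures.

3601 m

the valley station: 4.30 SM = 6920.18 m.
the coastal station: 9.01 km = 9010.00 m.
Spread: 9010.00 − 5409.00 = 3601 m.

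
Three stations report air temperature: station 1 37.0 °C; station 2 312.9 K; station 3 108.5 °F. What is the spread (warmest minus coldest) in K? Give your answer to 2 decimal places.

5.50 K

station 2: 312.9 K = 39.750 °C.
station 3: 108.5 °F = 42.500 °C.
Spread: 42.500 − 37.000 = 5.500 °C.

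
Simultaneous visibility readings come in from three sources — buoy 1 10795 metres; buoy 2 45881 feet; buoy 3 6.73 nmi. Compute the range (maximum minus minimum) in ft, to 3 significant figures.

10500 ft

buoy 1: 10795 m = 35416.67 ft.
buoy 3: 6.73 nmi = 40892.26 ft.
Spread: 45881.00 − 35416.67 = 10500 ft.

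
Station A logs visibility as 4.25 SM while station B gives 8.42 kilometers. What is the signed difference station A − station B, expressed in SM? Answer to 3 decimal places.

-0.982 SM

station B: 8.42 km = 5.23195 SM.
Difference: 4.25000 − 5.23195 = -0.982 SM.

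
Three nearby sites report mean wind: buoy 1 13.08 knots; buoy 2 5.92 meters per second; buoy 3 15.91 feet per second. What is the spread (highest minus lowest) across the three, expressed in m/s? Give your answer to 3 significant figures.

buoy 1: 13.08 kt = 6.7289 m/s.
buoy 3: 15.91 ft/s = 4.8494 m/s.
Spread: 6.7289 − 4.8494 = 1.88 m/s.

1.88 m/s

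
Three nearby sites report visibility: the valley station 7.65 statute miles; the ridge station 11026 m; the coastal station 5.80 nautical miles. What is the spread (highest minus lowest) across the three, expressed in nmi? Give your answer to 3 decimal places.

the valley station: 7.65 SM = 6.64767 nmi.
the ridge station: 11026 m = 5.95356 nmi.
Spread: 6.64767 − 5.80000 = 0.848 nmi.

0.848 nmi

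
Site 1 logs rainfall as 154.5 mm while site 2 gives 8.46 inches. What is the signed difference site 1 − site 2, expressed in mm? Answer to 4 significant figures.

-60.38 mm

site 2: 8.46 in = 214.8840 mm.
Difference: 154.5000 − 214.8840 = -60.38 mm.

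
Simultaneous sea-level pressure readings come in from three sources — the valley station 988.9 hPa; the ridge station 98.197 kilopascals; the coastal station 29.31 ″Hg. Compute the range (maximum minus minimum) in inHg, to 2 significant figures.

0.31 inHg

the valley station: 988.9 hPa = 29.2022 inHg.
the ridge station: 98.197 kPa = 28.9976 inHg.
Spread: 29.3100 − 28.9976 = 0.31 inHg.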